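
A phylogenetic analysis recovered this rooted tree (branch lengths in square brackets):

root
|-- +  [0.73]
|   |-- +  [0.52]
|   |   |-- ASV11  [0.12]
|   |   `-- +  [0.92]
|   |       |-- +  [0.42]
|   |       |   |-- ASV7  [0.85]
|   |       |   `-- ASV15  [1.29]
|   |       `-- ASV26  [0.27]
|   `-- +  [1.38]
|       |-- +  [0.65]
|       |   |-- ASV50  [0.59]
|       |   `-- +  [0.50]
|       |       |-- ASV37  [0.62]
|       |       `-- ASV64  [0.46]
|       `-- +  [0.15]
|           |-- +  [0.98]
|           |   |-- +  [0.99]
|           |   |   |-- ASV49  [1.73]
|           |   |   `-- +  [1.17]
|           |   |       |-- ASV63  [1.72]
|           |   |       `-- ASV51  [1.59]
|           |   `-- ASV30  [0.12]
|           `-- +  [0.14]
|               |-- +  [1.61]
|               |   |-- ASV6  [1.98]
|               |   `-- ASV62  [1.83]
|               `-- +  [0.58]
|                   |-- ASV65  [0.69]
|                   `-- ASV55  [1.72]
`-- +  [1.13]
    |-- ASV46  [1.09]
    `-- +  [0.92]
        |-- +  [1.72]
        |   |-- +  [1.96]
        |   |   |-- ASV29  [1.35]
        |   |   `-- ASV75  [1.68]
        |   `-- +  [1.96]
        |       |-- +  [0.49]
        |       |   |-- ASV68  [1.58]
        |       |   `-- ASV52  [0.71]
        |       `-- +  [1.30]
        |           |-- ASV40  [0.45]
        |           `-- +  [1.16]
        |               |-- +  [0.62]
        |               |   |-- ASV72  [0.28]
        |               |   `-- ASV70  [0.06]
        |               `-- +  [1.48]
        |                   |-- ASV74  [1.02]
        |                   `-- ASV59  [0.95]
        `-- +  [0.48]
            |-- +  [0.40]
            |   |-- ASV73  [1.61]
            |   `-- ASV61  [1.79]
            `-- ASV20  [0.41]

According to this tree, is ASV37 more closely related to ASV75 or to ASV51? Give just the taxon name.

ASV51

The MRCA of ASV37 and ASV51 subtends ((ASV50,(ASV37,ASV64)),(((ASV49,(ASV63,ASV51)),ASV30),((ASV6,ASV62),(ASV65,ASV55)))) (11 taxa).
The MRCA of ASV37 and ASV75 is the root, subtending the entire tree (28 taxa).
The first is nested inside the second, so ASV37 shares a more recent common ancestor with ASV51.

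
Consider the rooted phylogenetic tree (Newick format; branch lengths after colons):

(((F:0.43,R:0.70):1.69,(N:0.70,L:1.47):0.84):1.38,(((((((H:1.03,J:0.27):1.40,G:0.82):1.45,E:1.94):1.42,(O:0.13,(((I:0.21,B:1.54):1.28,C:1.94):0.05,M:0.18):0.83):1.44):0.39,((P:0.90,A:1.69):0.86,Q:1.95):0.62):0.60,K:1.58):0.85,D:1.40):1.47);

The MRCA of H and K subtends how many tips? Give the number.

The MRCA of H and K is the node subtending ((((((H,J),G),E),(O,(((I,B),C),M))),((P,A),Q)),K).
That clade contains 13 terminal taxa: A, B, C, E, G, H, I, J, K, M, O, P, Q.

13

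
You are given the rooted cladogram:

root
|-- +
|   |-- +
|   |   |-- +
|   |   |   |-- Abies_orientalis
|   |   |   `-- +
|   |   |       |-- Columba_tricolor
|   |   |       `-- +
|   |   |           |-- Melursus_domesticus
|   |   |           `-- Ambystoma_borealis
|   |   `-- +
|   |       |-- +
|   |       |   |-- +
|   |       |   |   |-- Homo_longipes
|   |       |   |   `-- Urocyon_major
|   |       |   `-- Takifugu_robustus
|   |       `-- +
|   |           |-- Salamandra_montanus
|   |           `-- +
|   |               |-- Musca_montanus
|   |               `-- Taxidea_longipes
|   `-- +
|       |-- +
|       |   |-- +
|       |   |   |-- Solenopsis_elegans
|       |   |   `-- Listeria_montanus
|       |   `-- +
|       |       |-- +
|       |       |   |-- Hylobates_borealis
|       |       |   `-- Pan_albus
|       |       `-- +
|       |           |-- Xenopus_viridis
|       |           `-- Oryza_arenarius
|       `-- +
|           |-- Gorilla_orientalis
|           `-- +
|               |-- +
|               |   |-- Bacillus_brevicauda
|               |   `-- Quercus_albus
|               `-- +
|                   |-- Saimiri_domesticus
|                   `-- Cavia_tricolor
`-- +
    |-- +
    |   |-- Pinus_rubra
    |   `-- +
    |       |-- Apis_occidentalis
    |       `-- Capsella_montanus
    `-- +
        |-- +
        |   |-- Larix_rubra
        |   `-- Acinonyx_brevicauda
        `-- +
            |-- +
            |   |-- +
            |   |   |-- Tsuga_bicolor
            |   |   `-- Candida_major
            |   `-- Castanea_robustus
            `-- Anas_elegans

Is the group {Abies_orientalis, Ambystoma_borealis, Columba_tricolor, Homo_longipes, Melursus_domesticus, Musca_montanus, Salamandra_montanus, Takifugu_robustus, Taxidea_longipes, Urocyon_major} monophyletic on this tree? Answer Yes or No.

Yes

The most recent common ancestor of these taxa subtends ((Abies_orientalis,(Columba_tricolor,(Melursus_domesticus,Ambystoma_borealis))),(((Homo_longipes,Urocyon_major),Takifugu_robustus),(Salamandra_montanus,(Musca_montanus,Taxidea_longipes)))).
That clade has exactly 10 tips — every listed taxon and nothing else — so the group is monophyletic.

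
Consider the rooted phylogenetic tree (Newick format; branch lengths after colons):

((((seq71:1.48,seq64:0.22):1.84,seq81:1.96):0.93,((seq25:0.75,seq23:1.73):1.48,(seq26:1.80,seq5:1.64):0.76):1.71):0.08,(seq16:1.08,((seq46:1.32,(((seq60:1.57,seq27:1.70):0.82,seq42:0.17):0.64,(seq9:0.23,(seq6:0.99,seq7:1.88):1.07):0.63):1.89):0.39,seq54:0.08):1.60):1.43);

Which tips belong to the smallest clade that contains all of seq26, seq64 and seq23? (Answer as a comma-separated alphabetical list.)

Tracing seq26: it sits inside (seq26,seq5).
Tracing seq64: it sits inside (seq71,seq64).
Tracing seq23: it sits inside (seq25,seq23).
The smallest clade enclosing all 3 is (((seq71,seq64),seq81),((seq25,seq23),(seq26,seq5))); the answer is its 7 terminal taxa in alphabetical order.

seq23, seq25, seq26, seq5, seq64, seq71, seq81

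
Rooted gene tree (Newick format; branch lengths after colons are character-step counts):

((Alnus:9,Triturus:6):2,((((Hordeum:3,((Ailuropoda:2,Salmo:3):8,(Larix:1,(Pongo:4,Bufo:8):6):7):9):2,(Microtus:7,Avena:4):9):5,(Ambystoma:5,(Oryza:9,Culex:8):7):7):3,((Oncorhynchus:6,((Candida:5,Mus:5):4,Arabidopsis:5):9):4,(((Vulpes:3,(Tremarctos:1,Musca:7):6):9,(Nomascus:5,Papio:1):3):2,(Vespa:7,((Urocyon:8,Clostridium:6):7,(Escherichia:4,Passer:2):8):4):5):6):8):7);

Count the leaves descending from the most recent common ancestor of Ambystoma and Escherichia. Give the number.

25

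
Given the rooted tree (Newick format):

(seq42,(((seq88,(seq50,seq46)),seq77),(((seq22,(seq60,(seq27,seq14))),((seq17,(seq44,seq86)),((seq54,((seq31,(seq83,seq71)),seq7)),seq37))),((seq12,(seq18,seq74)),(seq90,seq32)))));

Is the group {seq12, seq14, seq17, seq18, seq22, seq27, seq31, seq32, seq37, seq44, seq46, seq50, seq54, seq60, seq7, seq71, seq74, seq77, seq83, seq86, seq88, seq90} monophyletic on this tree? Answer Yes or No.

The most recent common ancestor of these taxa subtends (((seq88,(seq50,seq46)),seq77),(((seq22,(seq60,(seq27,seq14))),((seq17,(seq44,seq86)),((seq54,((seq31,(seq83,seq71)),seq7)),seq37))),((seq12,(seq18,seq74)),(seq90,seq32)))).
That clade has exactly 22 tips — every listed taxon and nothing else — so the group is monophyletic.

Yes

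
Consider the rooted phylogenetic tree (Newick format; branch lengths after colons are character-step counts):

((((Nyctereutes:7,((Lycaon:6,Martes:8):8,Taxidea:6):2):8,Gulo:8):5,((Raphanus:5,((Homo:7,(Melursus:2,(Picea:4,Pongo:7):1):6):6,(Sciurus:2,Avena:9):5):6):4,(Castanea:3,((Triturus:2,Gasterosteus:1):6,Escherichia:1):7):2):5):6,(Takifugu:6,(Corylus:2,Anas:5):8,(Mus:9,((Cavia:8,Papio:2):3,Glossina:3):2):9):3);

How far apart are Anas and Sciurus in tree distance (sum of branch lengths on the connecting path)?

The path runs Anas → … → MRCA → … → Sciurus; the MRCA is the root of the tree.
Branch lengths along that path: 5 + 8 + 3 + 6 + 5 + 4 + 6 + 5 + 2 = 44.

44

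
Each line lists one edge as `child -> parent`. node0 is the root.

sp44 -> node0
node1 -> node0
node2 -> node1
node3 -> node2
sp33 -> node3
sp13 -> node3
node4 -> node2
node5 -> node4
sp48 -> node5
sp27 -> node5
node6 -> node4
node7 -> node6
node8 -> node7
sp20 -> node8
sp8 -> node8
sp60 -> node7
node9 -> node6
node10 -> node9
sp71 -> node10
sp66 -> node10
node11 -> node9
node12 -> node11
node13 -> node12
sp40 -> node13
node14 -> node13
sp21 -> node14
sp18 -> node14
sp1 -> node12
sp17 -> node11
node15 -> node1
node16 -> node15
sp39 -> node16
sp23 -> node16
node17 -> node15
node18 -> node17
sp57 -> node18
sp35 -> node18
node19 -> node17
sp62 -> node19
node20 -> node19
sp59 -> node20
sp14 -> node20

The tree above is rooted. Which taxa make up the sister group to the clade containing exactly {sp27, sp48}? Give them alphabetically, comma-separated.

The clade containing exactly {sp27, sp48} attaches to the tree at the node subtending ((sp48,sp27),(((sp20,sp8),sp60),((sp71,sp66),(((sp40,(sp21,sp18)),sp1),sp17)))).
The other lineage descending from that same node — the sister group — is (((sp20,sp8),sp60),((sp71,sp66),(((sp40,(sp21,sp18)),sp1),sp17))); its 10 tips in alphabetical order are the answer.

sp1, sp17, sp18, sp20, sp21, sp40, sp60, sp66, sp71, sp8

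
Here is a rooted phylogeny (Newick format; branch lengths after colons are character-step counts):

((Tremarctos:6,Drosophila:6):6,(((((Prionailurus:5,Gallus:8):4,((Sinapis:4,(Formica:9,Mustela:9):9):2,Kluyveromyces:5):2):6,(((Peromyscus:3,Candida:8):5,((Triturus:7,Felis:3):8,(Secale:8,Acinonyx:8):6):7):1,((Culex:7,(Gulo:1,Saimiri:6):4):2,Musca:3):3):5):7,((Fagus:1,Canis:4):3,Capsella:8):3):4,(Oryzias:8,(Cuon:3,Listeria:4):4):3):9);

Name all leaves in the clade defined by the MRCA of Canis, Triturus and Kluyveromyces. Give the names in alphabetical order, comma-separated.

Tracing Canis: it sits inside (Fagus,Canis).
Tracing Triturus: it sits inside (Triturus,Felis).
Tracing Kluyveromyces: it sits inside ((Sinapis,(Formica,Mustela)),Kluyveromyces).
The smallest clade enclosing all 3 is ((((Prionailurus,Gallus),((Sinapis,(Formica,Mustela)),Kluyveromyces)),(((Peromyscus,Candida),((Triturus,Felis),(Secale,Acinonyx))),((Culex,(Gulo,Saimiri)),Musca))),((Fagus,Canis),Capsella)); the answer is its 19 terminal taxa in alphabetical order.

Acinonyx, Candida, Canis, Capsella, Culex, Fagus, Felis, Formica, Gallus, Gulo, Kluyveromyces, Musca, Mustela, Peromyscus, Prionailurus, Saimiri, Secale, Sinapis, Triturus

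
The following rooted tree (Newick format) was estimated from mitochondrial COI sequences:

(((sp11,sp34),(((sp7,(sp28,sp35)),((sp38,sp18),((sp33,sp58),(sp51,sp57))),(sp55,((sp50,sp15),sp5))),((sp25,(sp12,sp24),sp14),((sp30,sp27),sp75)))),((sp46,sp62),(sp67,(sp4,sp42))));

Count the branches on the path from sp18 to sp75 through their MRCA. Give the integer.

The MRCA of sp18 and sp75 is the node subtending (((sp7,(sp28,sp35)),((sp38,sp18),((sp33,sp58),(sp51,sp57))),(sp55,((sp50,sp15),sp5))),((sp25,(sp12,sp24),sp14),((sp30,sp27),sp75))).
From sp18 up to that node: 4 branches. From sp75 up to the same node: 3 branches. Total: 4 + 3 = 7.

7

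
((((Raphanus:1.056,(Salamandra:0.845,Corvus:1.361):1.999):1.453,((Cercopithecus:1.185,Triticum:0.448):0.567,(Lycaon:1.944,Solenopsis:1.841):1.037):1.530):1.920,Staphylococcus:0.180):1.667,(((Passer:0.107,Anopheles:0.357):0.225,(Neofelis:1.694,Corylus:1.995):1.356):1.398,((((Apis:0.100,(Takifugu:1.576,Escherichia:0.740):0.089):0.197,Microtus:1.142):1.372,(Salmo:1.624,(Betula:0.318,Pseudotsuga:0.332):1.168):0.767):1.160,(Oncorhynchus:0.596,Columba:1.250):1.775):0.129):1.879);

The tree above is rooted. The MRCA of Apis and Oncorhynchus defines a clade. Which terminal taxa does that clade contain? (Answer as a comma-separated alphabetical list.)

Apis, Betula, Columba, Escherichia, Microtus, Oncorhynchus, Pseudotsuga, Salmo, Takifugu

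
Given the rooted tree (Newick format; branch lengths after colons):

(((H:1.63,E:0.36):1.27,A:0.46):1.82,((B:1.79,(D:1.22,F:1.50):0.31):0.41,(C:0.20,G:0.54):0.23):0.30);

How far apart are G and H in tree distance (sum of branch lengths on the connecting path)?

5.79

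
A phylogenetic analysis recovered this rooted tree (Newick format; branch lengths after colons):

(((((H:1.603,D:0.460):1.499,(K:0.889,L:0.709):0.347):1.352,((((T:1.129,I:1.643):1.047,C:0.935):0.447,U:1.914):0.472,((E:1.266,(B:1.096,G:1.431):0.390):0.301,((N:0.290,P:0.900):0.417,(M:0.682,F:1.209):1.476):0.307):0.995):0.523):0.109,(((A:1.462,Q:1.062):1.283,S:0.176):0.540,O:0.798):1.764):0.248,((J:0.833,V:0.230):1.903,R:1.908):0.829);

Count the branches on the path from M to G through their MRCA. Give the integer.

6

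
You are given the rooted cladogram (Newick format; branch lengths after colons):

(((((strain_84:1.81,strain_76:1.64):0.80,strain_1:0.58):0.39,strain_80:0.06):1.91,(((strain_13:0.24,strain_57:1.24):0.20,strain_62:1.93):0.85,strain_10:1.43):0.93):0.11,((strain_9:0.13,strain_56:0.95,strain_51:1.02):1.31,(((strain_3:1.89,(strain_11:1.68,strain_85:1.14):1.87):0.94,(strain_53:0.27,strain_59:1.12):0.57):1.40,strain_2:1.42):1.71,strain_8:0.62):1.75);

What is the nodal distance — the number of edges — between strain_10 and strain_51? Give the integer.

6

The MRCA of strain_10 and strain_51 is the root of the tree.
From strain_10 up to that node: 3 branches. From strain_51 up to the same node: 3 branches. Total: 3 + 3 = 6.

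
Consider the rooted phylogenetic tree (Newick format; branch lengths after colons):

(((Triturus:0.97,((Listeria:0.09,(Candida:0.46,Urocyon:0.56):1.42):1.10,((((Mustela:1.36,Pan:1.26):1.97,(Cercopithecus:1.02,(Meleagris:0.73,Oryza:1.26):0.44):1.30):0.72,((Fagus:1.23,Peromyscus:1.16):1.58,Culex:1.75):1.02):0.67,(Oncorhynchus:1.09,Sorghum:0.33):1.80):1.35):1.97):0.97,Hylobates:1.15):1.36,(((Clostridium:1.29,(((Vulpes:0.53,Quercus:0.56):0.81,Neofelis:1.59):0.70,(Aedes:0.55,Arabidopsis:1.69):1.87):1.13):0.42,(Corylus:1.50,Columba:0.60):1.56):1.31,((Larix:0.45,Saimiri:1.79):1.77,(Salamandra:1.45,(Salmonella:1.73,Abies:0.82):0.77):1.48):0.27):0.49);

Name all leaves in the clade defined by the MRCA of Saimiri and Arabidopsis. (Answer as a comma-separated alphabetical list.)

Tracing Saimiri: it sits inside (Larix,Saimiri).
Tracing Arabidopsis: it sits inside (Aedes,Arabidopsis).
The smallest clade enclosing both is (((Clostridium,(((Vulpes,Quercus),Neofelis),(Aedes,Arabidopsis))),(Corylus,Columba)),((Larix,Saimiri),(Salamandra,(Salmonella,Abies)))); the answer is its 13 terminal taxa in alphabetical order.

Abies, Aedes, Arabidopsis, Clostridium, Columba, Corylus, Larix, Neofelis, Quercus, Saimiri, Salamandra, Salmonella, Vulpes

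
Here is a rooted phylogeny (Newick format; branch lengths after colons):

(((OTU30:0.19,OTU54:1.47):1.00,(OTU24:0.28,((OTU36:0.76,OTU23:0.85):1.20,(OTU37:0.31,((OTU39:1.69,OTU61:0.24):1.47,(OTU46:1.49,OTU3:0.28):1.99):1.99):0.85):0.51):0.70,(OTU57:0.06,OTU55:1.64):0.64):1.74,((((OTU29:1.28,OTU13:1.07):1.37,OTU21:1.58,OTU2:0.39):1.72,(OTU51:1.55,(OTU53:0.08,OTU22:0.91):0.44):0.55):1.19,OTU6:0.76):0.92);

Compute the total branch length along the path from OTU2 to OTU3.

12.28

The path runs OTU2 → … → MRCA → … → OTU3; the MRCA is the root of the tree.
Branch lengths along that path: 0.39 + 1.72 + 1.19 + 0.92 + 1.74 + 0.70 + 0.51 + 0.85 + 1.99 + 1.99 + 0.28 = 12.28.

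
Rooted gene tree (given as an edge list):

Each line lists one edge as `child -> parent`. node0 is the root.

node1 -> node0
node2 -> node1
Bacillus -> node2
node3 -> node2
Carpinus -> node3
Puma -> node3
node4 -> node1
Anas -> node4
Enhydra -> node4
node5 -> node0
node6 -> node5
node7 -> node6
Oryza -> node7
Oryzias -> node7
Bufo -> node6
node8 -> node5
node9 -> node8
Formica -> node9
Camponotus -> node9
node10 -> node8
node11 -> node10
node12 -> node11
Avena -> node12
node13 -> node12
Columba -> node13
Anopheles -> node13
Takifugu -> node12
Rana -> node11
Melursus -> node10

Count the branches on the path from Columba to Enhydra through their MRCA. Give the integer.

10

The MRCA of Columba and Enhydra is the root of the tree.
From Columba up to that node: 7 branches. From Enhydra up to the same node: 3 branches. Total: 7 + 3 = 10.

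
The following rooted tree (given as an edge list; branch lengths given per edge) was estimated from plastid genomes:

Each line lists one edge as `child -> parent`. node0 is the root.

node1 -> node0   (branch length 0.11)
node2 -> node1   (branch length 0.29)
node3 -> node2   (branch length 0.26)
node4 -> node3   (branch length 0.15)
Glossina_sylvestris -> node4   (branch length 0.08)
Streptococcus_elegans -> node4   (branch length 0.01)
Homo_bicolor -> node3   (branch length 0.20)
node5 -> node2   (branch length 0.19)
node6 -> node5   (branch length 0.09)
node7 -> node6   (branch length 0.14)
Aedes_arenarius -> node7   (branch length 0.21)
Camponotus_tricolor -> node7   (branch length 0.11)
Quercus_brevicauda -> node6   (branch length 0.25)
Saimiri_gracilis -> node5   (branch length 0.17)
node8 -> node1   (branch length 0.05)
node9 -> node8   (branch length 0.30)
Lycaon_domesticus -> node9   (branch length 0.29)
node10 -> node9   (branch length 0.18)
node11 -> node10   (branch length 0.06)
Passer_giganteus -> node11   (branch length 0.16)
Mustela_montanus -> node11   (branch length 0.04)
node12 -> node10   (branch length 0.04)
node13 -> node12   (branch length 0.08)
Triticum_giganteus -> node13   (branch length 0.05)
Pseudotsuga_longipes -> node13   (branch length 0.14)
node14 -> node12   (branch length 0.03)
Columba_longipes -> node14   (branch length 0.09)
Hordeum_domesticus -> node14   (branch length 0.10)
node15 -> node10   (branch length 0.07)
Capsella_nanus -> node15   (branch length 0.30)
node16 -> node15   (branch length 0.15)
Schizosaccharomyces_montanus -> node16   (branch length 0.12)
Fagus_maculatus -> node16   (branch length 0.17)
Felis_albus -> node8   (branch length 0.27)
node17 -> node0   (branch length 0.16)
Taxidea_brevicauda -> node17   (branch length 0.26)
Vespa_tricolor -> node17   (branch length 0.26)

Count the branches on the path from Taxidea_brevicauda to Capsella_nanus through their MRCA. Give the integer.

The MRCA of Taxidea_brevicauda and Capsella_nanus is the root of the tree.
From Taxidea_brevicauda up to that node: 2 branches. From Capsella_nanus up to the same node: 6 branches. Total: 2 + 6 = 8.

8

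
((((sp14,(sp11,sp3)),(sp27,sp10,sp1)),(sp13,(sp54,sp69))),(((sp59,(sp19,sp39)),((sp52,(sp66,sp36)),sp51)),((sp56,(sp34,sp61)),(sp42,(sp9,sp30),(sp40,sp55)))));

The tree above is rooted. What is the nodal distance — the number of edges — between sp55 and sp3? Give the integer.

10

The MRCA of sp55 and sp3 is the root of the tree.
From sp55 up to that node: 5 branches. From sp3 up to the same node: 5 branches. Total: 5 + 5 = 10.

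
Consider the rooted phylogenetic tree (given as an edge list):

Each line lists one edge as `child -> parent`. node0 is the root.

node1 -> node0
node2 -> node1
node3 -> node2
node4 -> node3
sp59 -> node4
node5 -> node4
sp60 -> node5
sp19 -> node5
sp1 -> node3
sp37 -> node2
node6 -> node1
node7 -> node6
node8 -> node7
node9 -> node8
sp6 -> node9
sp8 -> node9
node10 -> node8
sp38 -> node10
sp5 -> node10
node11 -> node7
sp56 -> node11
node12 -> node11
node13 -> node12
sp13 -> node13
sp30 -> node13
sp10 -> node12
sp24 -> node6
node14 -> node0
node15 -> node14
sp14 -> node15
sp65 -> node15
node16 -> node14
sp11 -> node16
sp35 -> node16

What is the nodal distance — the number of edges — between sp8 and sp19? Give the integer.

10

The MRCA of sp8 and sp19 is the node subtending ((((sp59,(sp60,sp19)),sp1),sp37),((((sp6,sp8),(sp38,sp5)),(sp56,((sp13,sp30),sp10))),sp24)).
From sp8 up to that node: 5 branches. From sp19 up to the same node: 5 branches. Total: 5 + 5 = 10.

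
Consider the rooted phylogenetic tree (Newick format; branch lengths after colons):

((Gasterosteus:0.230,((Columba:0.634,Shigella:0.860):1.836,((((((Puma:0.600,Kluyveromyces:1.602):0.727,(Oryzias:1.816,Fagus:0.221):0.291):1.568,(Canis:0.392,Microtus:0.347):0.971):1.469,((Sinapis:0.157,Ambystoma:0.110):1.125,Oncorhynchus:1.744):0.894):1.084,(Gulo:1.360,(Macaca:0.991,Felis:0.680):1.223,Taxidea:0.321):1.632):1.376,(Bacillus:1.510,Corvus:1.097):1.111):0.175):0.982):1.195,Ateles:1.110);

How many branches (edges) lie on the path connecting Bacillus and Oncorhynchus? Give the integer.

6

The MRCA of Bacillus and Oncorhynchus is the node subtending ((((((Puma,Kluyveromyces),(Oryzias,Fagus)),(Canis,Microtus)),((Sinapis,Ambystoma),Oncorhynchus)),(Gulo,(Macaca,Felis),Taxidea)),(Bacillus,Corvus)).
From Bacillus up to that node: 2 branches. From Oncorhynchus up to the same node: 4 branches. Total: 2 + 4 = 6.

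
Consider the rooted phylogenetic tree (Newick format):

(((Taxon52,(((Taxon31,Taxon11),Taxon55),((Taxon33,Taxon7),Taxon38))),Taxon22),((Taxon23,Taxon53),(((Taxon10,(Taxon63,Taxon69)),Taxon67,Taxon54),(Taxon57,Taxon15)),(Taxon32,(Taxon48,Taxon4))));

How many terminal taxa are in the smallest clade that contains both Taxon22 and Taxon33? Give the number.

The MRCA of Taxon22 and Taxon33 is the node subtending ((Taxon52,(((Taxon31,Taxon11),Taxon55),((Taxon33,Taxon7),Taxon38))),Taxon22).
That clade contains 8 terminal taxa: Taxon11, Taxon22, Taxon31, Taxon33, Taxon38, Taxon52, Taxon55, Taxon7.

8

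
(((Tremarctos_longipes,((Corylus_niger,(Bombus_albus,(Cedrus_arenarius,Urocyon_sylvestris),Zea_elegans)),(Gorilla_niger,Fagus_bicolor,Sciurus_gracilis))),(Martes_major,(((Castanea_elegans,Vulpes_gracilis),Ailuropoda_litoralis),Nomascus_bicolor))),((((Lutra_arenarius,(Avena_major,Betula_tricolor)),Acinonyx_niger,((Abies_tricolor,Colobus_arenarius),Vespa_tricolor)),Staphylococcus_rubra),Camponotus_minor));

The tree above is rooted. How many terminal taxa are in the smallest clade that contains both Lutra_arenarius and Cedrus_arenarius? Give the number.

23

The MRCA of Lutra_arenarius and Cedrus_arenarius is the root, so the clade is the entire tree.
That clade contains 23 terminal taxa: Abies_tricolor, Acinonyx_niger, Ailuropoda_litoralis, Avena_major, Betula_tricolor, Bombus_albus, Camponotus_minor, Castanea_elegans, Cedrus_arenarius, Colobus_arenarius, Corylus_niger, Fagus_bicolor, Gorilla_niger, Lutra_arenarius, Martes_major, Nomascus_bicolor, Sciurus_gracilis, Staphylococcus_rubra, Tremarctos_longipes, Urocyon_sylvestris, Vespa_tricolor, Vulpes_gracilis, Zea_elegans.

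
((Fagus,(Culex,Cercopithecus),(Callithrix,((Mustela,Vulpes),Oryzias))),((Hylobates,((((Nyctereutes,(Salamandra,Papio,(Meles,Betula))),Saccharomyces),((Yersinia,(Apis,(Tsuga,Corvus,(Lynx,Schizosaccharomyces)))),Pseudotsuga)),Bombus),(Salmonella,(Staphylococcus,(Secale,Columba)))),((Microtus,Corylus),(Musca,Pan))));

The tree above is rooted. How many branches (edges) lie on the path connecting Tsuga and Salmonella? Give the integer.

9

The MRCA of Tsuga and Salmonella is the node subtending (Hylobates,((((Nyctereutes,(Salamandra,Papio,(Meles,Betula))),Saccharomyces),((Yersinia,(Apis,(Tsuga,Corvus,(Lynx,Schizosaccharomyces)))),Pseudotsuga)),Bombus),(Salmonella,(Staphylococcus,(Secale,Columba)))).
From Tsuga up to that node: 7 branches. From Salmonella up to the same node: 2 branches. Total: 7 + 2 = 9.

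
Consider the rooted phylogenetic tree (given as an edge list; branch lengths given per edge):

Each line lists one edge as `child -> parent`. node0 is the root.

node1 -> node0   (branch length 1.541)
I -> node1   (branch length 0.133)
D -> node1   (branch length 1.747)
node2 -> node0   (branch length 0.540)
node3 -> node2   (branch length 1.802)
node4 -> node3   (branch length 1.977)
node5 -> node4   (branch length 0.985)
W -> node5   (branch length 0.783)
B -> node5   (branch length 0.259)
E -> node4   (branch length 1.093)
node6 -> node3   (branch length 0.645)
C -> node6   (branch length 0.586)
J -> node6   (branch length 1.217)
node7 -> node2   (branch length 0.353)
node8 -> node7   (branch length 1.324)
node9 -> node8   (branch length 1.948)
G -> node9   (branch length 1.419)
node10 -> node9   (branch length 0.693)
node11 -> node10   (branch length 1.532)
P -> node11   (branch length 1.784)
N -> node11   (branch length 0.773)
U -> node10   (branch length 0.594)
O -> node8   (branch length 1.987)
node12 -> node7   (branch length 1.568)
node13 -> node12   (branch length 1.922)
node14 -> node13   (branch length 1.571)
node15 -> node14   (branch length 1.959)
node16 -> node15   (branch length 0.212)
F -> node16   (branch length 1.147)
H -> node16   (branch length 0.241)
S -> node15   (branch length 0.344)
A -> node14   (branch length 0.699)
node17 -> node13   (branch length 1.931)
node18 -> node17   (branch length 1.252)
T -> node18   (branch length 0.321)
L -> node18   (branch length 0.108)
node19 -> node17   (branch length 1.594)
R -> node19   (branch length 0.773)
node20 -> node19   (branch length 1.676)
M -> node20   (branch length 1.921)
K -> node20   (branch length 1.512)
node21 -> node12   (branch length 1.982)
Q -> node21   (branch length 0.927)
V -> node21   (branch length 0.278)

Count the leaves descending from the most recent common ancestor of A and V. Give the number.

The MRCA of A and V is the node subtending (((((F,H),S),A),((T,L),(R,(M,K)))),(Q,V)).
That clade contains 11 terminal taxa: A, F, H, K, L, M, Q, R, S, T, V.

11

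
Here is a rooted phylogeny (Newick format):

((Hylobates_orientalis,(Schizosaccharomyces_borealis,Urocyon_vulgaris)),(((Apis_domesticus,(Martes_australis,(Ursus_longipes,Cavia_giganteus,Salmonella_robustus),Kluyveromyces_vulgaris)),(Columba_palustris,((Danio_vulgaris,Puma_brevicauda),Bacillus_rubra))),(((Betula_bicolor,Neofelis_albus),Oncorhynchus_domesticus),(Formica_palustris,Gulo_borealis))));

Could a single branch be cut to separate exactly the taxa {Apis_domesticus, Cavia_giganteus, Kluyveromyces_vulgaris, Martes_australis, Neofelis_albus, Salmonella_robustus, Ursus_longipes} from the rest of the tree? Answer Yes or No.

The MRCA of the listed taxa subtends (((Apis_domesticus,(Martes_australis,(Ursus_longipes,Cavia_giganteus,Salmonella_robustus),Kluyveromyces_vulgaris)),(Columba_palustris,((Danio_vulgaris,Puma_brevicauda),Bacillus_rubra))),(((Betula_bicolor,Neofelis_albus),Oncorhynchus_domesticus),(Formica_palustris,Gulo_borealis))).
That clade also contains Bacillus_rubra, Betula_bicolor, Columba_palustris, Danio_vulgaris, Formica_palustris, Gulo_borealis, Oncorhynchus_domesticus, Puma_brevicauda, which are not in the proposed group, so the group is not monophyletic.

No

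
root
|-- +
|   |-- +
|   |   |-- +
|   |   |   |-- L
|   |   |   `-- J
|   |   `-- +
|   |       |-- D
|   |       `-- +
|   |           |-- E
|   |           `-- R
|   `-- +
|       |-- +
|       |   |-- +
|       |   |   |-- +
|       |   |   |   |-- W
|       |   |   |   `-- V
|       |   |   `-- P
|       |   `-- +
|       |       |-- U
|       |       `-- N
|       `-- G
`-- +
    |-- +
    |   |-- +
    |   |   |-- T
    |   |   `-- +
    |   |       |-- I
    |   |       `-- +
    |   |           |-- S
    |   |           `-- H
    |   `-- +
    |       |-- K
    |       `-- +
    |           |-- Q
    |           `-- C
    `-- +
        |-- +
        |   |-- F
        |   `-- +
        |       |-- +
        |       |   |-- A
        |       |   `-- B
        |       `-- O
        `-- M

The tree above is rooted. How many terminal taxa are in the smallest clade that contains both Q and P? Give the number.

The MRCA of Q and P is the root, so the clade is the entire tree.
That clade contains 23 terminal taxa: A, B, C, D, E, F, G, H, I, J, K, L, M, N, O, P, Q, R, S, T, U, V, W.

23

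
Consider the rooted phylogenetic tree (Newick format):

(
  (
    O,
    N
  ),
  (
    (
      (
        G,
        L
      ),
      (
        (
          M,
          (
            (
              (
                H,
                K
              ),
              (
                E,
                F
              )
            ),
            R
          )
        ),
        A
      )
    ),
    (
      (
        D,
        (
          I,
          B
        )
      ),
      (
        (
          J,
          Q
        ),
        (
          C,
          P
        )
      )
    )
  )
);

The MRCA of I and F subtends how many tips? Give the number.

The MRCA of I and F is the node subtending (((G,L),((M,(((H,K),(E,F)),R)),A)),((D,(I,B)),((J,Q),(C,P)))).
That clade contains 16 terminal taxa: A, B, C, D, E, F, G, H, I, J, K, L, M, P, Q, R.

16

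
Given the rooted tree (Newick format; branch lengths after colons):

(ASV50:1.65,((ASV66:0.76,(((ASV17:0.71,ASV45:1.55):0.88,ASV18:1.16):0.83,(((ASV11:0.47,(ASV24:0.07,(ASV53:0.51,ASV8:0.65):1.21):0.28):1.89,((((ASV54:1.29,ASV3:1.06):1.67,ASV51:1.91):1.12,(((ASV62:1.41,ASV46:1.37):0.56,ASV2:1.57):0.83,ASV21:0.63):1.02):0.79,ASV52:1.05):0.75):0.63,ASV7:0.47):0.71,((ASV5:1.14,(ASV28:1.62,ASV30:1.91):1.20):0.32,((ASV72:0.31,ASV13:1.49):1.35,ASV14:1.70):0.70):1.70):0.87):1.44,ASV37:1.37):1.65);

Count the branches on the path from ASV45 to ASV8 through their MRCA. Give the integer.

The MRCA of ASV45 and ASV8 is the node subtending (((ASV17,ASV45),ASV18),(((ASV11,(ASV24,(ASV53,ASV8))),((((ASV54,ASV3),ASV51),(((ASV62,ASV46),ASV2),ASV21)),ASV52)),ASV7),((ASV5,(ASV28,ASV30)),((ASV72,ASV13),ASV14))).
From ASV45 up to that node: 3 branches. From ASV8 up to the same node: 6 branches. Total: 3 + 6 = 9.

9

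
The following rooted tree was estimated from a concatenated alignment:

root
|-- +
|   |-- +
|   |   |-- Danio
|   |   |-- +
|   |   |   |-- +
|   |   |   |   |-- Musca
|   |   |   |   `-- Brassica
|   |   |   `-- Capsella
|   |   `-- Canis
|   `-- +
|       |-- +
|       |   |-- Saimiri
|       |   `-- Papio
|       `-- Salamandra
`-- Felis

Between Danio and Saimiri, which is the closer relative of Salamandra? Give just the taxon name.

The MRCA of Salamandra and Saimiri subtends ((Saimiri,Papio),Salamandra) (3 taxa).
The MRCA of Salamandra and Danio subtends ((Danio,((Musca,Brassica),Capsella),Canis),((Saimiri,Papio),Salamandra)) (8 taxa).
The first is nested inside the second, so Salamandra shares a more recent common ancestor with Saimiri.

Saimiri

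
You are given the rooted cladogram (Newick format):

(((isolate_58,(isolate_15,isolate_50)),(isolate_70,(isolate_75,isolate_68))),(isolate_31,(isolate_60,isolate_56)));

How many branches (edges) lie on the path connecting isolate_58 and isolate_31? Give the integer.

The MRCA of isolate_58 and isolate_31 is the root of the tree.
From isolate_58 up to that node: 3 branches. From isolate_31 up to the same node: 2 branches. Total: 3 + 2 = 5.

5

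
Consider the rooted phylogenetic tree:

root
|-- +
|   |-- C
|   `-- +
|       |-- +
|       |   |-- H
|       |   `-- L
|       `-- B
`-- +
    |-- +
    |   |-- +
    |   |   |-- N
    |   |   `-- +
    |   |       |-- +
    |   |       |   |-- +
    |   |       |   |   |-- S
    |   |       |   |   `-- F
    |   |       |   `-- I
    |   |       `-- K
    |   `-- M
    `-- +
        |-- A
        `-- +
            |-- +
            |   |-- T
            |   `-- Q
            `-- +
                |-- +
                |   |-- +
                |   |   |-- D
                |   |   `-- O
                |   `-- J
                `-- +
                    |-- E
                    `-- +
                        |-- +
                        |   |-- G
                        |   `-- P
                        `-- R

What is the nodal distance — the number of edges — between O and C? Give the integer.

The MRCA of O and C is the root of the tree.
From O up to that node: 7 branches. From C up to the same node: 2 branches. Total: 7 + 2 = 9.

9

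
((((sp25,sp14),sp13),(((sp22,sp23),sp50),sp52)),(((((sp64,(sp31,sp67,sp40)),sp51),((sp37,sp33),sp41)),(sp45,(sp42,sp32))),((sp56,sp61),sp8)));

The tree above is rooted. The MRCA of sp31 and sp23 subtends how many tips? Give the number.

21

The MRCA of sp31 and sp23 is the root, so the clade is the entire tree.
That clade contains 21 terminal taxa: sp13, sp14, sp22, sp23, sp25, sp31, sp32, sp33, sp37, sp40, sp41, sp42, sp45, sp50, sp51, sp52, sp56, sp61, sp64, sp67, sp8.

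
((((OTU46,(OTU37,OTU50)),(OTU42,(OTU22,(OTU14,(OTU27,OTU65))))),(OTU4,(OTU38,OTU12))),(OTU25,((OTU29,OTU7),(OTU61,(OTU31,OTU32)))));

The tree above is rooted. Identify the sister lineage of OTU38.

OTU12

OTU38 attaches to the tree at the node subtending (OTU38,OTU12).
The other lineage descending from that same node — the sister group — is the single tip OTU12.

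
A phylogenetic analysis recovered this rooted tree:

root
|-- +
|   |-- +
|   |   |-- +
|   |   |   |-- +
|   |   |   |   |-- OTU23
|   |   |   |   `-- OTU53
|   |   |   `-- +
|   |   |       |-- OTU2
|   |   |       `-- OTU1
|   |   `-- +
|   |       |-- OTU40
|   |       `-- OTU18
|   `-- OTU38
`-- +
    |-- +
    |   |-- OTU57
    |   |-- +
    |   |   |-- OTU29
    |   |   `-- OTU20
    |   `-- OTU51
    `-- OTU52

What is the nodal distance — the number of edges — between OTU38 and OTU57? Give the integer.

The MRCA of OTU38 and OTU57 is the root of the tree.
From OTU38 up to that node: 2 branches. From OTU57 up to the same node: 3 branches. Total: 2 + 3 = 5.

5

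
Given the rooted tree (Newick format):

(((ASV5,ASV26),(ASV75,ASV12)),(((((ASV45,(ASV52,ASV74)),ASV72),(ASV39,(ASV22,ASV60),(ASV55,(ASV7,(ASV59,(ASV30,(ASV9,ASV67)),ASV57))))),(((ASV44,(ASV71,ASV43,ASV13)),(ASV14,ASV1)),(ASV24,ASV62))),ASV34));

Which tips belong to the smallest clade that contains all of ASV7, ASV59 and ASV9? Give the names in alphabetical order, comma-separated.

ASV30, ASV57, ASV59, ASV67, ASV7, ASV9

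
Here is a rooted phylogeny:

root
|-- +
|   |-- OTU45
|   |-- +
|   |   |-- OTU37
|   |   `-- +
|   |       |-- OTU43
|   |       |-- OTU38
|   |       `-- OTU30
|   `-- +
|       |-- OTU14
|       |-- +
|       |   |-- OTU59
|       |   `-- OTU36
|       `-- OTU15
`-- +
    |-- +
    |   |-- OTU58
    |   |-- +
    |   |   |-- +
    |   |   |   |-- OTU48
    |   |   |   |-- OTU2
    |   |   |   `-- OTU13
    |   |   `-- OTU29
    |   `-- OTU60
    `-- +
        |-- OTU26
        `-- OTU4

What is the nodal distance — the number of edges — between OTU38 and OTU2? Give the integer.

The MRCA of OTU38 and OTU2 is the root of the tree.
From OTU38 up to that node: 4 branches. From OTU2 up to the same node: 5 branches. Total: 4 + 5 = 9.

9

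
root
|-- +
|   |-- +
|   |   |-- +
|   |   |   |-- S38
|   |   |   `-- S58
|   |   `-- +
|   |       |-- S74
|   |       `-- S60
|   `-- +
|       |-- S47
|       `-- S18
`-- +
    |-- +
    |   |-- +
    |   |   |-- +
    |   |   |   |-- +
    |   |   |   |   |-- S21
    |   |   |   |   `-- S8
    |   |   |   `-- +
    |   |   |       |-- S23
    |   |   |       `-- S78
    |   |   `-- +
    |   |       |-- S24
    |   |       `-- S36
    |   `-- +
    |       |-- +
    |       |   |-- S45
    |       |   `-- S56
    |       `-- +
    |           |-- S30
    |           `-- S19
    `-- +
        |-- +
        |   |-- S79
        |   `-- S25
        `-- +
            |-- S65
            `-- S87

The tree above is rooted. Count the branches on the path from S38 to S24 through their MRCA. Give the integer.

The MRCA of S38 and S24 is the root of the tree.
From S38 up to that node: 4 branches. From S24 up to the same node: 5 branches. Total: 4 + 5 = 9.

9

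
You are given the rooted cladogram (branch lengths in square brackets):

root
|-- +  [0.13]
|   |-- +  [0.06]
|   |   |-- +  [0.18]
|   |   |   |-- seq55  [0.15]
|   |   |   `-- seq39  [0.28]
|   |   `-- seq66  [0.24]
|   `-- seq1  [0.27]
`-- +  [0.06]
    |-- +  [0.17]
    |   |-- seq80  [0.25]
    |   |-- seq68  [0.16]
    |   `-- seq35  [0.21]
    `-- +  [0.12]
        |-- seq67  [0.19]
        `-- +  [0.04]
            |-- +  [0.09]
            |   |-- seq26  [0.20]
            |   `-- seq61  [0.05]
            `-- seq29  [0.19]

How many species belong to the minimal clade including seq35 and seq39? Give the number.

11

The MRCA of seq35 and seq39 is the root, so the clade is the entire tree.
That clade contains 11 terminal taxa: seq1, seq26, seq29, seq35, seq39, seq55, seq61, seq66, seq67, seq68, seq80.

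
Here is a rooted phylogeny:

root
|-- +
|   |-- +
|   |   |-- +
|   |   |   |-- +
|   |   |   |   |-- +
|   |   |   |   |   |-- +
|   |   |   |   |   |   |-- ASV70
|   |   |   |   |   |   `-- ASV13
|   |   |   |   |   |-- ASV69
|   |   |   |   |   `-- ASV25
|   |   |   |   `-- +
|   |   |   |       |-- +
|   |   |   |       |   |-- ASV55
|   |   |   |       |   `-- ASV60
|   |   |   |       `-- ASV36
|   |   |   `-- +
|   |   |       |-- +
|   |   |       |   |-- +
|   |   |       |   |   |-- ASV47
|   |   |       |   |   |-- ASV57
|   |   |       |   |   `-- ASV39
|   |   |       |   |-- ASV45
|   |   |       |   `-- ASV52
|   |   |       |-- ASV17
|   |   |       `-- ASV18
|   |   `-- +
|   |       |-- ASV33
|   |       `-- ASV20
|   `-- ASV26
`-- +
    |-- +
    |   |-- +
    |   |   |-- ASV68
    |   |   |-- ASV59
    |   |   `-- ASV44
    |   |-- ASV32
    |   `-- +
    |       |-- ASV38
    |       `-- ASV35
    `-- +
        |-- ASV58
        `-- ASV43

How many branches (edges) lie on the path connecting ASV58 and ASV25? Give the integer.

9

The MRCA of ASV58 and ASV25 is the root of the tree.
From ASV58 up to that node: 3 branches. From ASV25 up to the same node: 6 branches. Total: 3 + 6 = 9.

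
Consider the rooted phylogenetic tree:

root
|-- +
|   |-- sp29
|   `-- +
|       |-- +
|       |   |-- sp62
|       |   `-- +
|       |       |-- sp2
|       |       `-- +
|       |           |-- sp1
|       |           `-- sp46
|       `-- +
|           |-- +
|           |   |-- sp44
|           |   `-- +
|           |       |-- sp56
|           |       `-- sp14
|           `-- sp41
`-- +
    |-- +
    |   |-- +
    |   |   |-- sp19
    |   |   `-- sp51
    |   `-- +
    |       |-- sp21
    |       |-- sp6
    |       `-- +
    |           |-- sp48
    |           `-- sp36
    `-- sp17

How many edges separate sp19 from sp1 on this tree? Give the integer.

The MRCA of sp19 and sp1 is the root of the tree.
From sp19 up to that node: 4 branches. From sp1 up to the same node: 6 branches. Total: 4 + 6 = 10.

10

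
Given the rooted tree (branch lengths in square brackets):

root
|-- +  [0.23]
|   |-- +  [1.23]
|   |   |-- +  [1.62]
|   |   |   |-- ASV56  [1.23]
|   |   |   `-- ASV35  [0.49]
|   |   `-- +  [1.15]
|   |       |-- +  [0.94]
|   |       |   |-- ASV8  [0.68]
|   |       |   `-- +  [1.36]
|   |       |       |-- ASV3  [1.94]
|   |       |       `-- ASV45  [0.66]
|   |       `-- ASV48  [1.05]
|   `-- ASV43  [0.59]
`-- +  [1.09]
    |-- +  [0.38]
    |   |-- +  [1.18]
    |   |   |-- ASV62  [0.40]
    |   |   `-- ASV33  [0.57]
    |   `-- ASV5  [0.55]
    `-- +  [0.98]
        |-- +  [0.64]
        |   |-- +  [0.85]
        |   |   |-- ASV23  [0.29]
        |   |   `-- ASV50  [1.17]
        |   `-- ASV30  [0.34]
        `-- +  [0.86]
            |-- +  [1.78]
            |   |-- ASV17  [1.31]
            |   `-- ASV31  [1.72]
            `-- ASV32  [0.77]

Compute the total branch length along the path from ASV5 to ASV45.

The path runs ASV5 → … → MRCA → … → ASV45; the MRCA is the root of the tree.
Branch lengths along that path: 0.55 + 0.38 + 1.09 + 0.23 + 1.23 + 1.15 + 0.94 + 1.36 + 0.66 = 7.59.

7.59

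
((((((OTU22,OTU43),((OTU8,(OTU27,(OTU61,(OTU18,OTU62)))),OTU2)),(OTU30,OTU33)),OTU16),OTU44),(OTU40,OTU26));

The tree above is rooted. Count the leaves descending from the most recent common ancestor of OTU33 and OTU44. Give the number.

The MRCA of OTU33 and OTU44 is the node subtending (((((OTU22,OTU43),((OTU8,(OTU27,(OTU61,(OTU18,OTU62)))),OTU2)),(OTU30,OTU33)),OTU16),OTU44).
That clade contains 12 terminal taxa: OTU16, OTU18, OTU2, OTU22, OTU27, OTU30, OTU33, OTU43, OTU44, OTU61, OTU62, OTU8.

12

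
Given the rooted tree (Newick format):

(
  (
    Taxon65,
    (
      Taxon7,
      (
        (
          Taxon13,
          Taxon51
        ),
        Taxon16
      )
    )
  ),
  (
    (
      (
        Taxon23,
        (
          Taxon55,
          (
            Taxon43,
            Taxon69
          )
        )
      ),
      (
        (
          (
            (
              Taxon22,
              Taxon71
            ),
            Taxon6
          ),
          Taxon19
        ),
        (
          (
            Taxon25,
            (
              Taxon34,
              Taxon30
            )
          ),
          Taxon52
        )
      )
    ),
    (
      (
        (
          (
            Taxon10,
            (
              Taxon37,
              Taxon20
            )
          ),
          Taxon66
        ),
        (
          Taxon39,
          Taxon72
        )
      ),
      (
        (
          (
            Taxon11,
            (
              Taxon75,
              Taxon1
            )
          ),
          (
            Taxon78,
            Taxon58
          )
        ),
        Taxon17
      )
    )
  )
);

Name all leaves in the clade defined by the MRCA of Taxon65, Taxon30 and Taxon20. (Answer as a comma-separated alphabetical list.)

Tracing Taxon65: it sits inside (Taxon65,(Taxon7,((Taxon13,Taxon51),Taxon16))).
Tracing Taxon30: it sits inside (Taxon34,Taxon30).
Tracing Taxon20: it sits inside (Taxon37,Taxon20).
The smallest clade enclosing all 3 is the whole tree (their MRCA is the root), so the answer is all 29 tips in alphabetical order.

Taxon1, Taxon10, Taxon11, Taxon13, Taxon16, Taxon17, Taxon19, Taxon20, Taxon22, Taxon23, Taxon25, Taxon30, Taxon34, Taxon37, Taxon39, Taxon43, Taxon51, Taxon52, Taxon55, Taxon58, Taxon6, Taxon65, Taxon66, Taxon69, Taxon7, Taxon71, Taxon72, Taxon75, Taxon78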